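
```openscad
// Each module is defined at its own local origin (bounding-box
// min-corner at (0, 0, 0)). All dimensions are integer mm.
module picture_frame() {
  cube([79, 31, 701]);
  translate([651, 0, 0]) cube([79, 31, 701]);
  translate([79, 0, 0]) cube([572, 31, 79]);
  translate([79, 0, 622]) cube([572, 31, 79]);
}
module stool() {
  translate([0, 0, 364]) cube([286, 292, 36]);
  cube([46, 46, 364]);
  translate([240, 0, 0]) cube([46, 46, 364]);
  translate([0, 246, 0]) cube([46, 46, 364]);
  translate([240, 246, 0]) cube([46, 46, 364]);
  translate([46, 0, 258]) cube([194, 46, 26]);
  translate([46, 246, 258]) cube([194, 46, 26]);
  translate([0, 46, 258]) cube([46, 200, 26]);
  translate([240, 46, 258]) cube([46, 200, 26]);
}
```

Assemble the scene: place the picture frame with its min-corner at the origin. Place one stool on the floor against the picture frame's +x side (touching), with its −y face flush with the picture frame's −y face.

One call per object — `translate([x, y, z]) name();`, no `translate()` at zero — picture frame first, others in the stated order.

picture_frame();
translate([730, 0, 0]) stool();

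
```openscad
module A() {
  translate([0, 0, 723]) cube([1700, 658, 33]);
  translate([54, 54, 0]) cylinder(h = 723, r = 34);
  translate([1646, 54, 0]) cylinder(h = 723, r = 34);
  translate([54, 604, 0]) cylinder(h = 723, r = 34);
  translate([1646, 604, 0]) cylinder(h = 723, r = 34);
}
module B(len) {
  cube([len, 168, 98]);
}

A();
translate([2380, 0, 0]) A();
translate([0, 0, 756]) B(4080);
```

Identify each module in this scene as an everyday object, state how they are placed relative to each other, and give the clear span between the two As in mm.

Second table starts at x = 2380; first ends at x = 1700; clear span = 2380 − 1700 = 680 mm.

A is a table. B is a beam. A beam spans the tops of two tables. The clear span between the two tables is 680 mm.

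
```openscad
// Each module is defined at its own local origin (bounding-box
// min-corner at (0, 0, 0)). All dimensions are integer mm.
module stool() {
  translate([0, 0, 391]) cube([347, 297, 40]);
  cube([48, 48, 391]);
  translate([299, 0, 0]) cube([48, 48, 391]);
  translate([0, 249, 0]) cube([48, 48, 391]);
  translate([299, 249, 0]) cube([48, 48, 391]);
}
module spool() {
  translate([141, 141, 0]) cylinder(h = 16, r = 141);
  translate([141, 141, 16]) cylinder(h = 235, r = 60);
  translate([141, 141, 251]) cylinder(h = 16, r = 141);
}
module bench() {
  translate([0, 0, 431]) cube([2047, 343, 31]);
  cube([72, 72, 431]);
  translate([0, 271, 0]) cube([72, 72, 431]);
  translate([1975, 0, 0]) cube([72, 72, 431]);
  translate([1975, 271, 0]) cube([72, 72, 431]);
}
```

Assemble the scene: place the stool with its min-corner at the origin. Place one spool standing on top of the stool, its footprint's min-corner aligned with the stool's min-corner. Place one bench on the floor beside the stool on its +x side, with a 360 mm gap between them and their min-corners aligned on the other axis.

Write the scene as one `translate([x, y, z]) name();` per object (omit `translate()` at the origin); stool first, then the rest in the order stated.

stool();
translate([0, 0, 431]) spool();
translate([707, 0, 0]) bench();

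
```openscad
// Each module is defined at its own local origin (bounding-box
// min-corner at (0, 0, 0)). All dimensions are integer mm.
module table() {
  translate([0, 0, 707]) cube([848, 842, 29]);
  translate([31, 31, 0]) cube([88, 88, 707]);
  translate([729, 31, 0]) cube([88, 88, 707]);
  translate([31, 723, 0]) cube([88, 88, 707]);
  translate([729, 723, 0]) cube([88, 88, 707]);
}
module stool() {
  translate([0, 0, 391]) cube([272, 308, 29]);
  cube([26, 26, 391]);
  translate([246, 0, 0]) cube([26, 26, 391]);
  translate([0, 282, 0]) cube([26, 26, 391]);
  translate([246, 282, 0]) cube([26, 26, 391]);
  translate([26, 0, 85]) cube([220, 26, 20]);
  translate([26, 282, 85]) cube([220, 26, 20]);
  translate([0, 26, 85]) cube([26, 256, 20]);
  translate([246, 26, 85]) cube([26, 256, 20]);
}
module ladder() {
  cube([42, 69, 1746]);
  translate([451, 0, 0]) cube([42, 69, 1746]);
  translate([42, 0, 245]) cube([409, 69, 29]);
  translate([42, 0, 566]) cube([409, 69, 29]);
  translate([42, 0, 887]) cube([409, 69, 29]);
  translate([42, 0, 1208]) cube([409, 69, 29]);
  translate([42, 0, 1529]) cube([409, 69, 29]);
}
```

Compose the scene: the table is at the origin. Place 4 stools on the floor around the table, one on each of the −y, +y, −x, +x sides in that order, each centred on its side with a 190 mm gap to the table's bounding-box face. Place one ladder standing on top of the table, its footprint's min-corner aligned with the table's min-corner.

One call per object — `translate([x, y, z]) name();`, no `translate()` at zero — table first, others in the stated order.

table();
translate([288, -498, 0]) stool();
translate([288, 1032, 0]) stool();
translate([-462, 267, 0]) stool();
translate([1038, 267, 0]) stool();
translate([0, 0, 736]) ladder();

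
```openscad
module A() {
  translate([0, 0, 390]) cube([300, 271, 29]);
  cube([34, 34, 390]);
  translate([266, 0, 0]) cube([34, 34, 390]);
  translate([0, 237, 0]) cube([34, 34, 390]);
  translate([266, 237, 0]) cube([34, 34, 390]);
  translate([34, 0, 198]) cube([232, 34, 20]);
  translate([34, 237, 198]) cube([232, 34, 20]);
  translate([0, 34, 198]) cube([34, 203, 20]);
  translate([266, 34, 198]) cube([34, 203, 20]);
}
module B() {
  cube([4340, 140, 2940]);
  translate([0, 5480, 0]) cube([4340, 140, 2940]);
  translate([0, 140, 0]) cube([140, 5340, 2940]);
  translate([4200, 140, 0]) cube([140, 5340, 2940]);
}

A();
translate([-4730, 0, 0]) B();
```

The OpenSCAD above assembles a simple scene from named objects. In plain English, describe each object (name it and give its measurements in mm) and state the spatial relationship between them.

A is a simple wooden stool: a rectangular seat 300 mm (x) by 271 mm (y), 29 mm thick, top face at z = 419 mm, on four square legs, each 34×34 mm in cross-section. The legs rest on z = 0, each flush with a corner of the seat. Four stretchers, 34 mm wide and 20 mm tall, connect adjacent legs with their undersides at z = 198 mm, each running between the inner faces of the legs it joins and aligned with the legs' outer faces on the other axis.

B is the wall frame of a small rectangular building: four walls, each 2940 mm tall and 140 mm thick, enclosing a footprint 4340 mm (x) by 5620 mm (y) outside-to-outside, with no floor or roof. The front and back walls (the −y and +y sides) span the full width; the two side walls fit between them.

The house frame is on the floor beside the stool on its −x side.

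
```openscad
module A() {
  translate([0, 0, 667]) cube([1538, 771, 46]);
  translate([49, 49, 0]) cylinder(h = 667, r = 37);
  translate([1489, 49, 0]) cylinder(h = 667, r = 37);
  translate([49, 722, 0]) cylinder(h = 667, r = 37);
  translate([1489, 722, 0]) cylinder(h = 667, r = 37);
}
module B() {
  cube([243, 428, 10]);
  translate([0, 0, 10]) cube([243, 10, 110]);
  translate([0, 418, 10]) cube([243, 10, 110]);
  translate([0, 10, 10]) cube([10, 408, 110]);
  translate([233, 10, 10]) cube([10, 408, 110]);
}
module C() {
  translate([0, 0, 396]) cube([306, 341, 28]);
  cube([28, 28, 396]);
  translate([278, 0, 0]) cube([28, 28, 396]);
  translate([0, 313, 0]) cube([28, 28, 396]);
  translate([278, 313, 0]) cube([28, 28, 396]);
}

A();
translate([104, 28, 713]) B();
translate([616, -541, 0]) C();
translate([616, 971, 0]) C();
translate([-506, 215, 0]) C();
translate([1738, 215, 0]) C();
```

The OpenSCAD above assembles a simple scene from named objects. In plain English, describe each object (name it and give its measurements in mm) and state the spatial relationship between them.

A is a table: top 1538 mm (x) × 771 mm (y), 46 mm thick, upper face at z = 713 mm, on four round legs of 74 mm diameter, each leg's bounding box inset 12 mm from the nearest pair of top edges, running from z = 0 to the bottom of the top.

B is an open-topped rectangular box: outside dimensions 243×428×120 mm, with a uniform wall and base thickness of 10 mm. The base is a full 243×428 slab on the floor; four walls sit on top of the base. The front and back walls (the −y and +y sides) span the full width; the two side walls fit between them.

C is a four-legged stool. The seat is a 306×341×28 mm slab whose top surface is at z = 424 mm; four square legs, each 28×28 mm in cross-section, run from the floor (z = 0) to the underside of the seat, each flush with a corner of the seat.

The open box is on top of the table. Four stools sit around the table at the −y, +y, −x, +x sides.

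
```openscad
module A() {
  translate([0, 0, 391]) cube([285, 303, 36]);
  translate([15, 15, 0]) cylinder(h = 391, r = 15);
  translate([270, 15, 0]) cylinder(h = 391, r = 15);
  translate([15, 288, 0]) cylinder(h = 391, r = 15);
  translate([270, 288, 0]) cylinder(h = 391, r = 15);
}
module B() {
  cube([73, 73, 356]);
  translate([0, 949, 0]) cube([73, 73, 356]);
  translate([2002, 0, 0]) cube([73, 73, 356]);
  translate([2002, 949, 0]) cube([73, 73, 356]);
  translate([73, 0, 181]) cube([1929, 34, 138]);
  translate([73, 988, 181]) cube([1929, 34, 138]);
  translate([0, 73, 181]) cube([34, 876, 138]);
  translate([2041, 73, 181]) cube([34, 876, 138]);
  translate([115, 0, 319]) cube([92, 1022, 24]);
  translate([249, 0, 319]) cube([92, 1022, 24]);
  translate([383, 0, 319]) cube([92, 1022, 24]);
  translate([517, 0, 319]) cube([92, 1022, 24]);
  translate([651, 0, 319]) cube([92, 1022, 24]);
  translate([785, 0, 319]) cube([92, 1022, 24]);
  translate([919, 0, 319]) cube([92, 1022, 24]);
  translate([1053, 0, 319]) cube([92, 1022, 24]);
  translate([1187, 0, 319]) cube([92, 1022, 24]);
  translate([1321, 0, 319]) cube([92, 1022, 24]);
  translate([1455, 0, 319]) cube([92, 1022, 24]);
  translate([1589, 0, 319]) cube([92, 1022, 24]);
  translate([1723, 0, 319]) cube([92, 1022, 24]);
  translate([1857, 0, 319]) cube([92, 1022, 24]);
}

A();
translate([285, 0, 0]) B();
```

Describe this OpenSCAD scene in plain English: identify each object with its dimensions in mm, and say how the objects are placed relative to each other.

A is a four-legged stool. The seat is 285×303 mm, 36 mm thick, top at z = 427 mm. It stands on four round legs, each 30 mm in diameter, from z = 0 to the seat underside, each leg's axis is inset half a diameter from the nearest pair of seat edges (so the leg's bounding box is flush with the corner).

B is a bed frame 2075 mm long (x) by 1022 mm wide (y). Four 73×73 mm corner posts, 356 mm tall, at the corners of the footprint. Four rails of 34 mm thickness and 138 mm height run between adjacent posts with their undersides at z = 181 mm, their outer faces flush with the outside of the frame (the two x-running rails run between the posts' inner faces; the two y-running rails run between the posts' inner faces). 14 slats, each 92 mm wide (x) and 24 mm thick, lie across the top of the two x-running rails, running the full 1022 mm width of the frame in y; the slats are evenly spaced along x between the inner faces of the end posts with equal gaps (rounded down to the nearest mm) at the −x end and between each pair — any rounding remainder accumulates at the +x end.

The bed frame is against the stool's +x side, with their −y faces flush.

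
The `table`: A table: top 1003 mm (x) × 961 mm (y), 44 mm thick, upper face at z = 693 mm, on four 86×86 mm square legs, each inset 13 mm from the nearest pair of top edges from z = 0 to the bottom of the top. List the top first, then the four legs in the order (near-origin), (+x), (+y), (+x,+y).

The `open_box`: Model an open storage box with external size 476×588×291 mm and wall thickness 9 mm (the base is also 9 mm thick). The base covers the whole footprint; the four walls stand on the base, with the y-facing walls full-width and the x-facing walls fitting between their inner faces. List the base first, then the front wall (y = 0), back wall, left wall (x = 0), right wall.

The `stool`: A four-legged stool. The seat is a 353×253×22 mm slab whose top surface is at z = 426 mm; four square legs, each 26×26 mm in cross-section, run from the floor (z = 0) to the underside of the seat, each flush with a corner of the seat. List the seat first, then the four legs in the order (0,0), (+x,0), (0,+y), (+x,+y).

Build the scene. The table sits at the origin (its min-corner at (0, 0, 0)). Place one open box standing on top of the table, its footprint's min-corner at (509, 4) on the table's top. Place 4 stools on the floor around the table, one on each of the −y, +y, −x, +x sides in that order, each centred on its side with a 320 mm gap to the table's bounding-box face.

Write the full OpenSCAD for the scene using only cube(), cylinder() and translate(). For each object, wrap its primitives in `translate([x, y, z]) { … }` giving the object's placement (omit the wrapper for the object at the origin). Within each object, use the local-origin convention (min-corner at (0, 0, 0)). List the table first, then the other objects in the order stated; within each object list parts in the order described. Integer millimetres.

translate([0, 0, 649]) cube([1003, 961, 44]);
translate([13, 13, 0]) cube([86, 86, 649]);
translate([904, 13, 0]) cube([86, 86, 649]);
translate([13, 862, 0]) cube([86, 86, 649]);
translate([904, 862, 0]) cube([86, 86, 649]);
translate([509, 4, 693]) {
  cube([476, 588, 9]);
  translate([0, 0, 9]) cube([476, 9, 282]);
  translate([0, 579, 9]) cube([476, 9, 282]);
  translate([0, 9, 9]) cube([9, 570, 282]);
  translate([467, 9, 9]) cube([9, 570, 282]);
}
translate([325, -573, 0]) {
  translate([0, 0, 404]) cube([353, 253, 22]);
  cube([26, 26, 404]);
  translate([327, 0, 0]) cube([26, 26, 404]);
  translate([0, 227, 0]) cube([26, 26, 404]);
  translate([327, 227, 0]) cube([26, 26, 404]);
}
translate([325, 1281, 0]) {
  translate([0, 0, 404]) cube([353, 253, 22]);
  cube([26, 26, 404]);
  translate([327, 0, 0]) cube([26, 26, 404]);
  translate([0, 227, 0]) cube([26, 26, 404]);
  translate([327, 227, 0]) cube([26, 26, 404]);
}
translate([-673, 354, 0]) {
  translate([0, 0, 404]) cube([353, 253, 22]);
  cube([26, 26, 404]);
  translate([327, 0, 0]) cube([26, 26, 404]);
  translate([0, 227, 0]) cube([26, 26, 404]);
  translate([327, 227, 0]) cube([26, 26, 404]);
}
translate([1323, 354, 0]) {
  translate([0, 0, 404]) cube([353, 253, 22]);
  cube([26, 26, 404]);
  translate([327, 0, 0]) cube([26, 26, 404]);
  translate([0, 227, 0]) cube([26, 26, 404]);
  translate([327, 227, 0]) cube([26, 26, 404]);
}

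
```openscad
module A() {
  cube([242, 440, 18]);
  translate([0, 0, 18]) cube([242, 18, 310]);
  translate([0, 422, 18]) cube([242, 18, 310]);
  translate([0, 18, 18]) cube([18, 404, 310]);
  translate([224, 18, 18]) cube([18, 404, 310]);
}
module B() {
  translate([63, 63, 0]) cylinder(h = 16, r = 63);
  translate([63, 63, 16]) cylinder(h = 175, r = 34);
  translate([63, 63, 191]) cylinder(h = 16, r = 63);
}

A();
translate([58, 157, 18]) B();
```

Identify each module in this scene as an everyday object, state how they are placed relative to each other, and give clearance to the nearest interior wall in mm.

A is an open box. B is a spool. The spool sits inside the open box, centred. The clearance to the nearest interior wall is 40 mm.

Clearances: x = 40, y = 139; minimum 40 mm.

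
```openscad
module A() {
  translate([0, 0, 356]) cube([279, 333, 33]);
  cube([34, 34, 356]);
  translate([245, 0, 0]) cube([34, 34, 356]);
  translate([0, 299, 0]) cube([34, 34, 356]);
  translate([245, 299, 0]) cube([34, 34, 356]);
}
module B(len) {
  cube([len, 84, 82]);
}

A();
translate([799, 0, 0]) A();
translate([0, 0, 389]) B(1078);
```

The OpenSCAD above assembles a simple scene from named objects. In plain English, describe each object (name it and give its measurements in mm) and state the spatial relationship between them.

A is a simple wooden stool: a rectangular seat 279 mm (x) by 333 mm (y), 33 mm thick, top face at z = 389 mm, on four square legs, each 34×34 mm in cross-section. The legs rest on z = 0, each flush with a corner of the seat.

B is a rectangular beam 1078 mm long (x), 84 mm deep (y), 82 mm thick (z).

The beam spans the tops of two stools placed 520 mm apart, resting at z = 389 mm.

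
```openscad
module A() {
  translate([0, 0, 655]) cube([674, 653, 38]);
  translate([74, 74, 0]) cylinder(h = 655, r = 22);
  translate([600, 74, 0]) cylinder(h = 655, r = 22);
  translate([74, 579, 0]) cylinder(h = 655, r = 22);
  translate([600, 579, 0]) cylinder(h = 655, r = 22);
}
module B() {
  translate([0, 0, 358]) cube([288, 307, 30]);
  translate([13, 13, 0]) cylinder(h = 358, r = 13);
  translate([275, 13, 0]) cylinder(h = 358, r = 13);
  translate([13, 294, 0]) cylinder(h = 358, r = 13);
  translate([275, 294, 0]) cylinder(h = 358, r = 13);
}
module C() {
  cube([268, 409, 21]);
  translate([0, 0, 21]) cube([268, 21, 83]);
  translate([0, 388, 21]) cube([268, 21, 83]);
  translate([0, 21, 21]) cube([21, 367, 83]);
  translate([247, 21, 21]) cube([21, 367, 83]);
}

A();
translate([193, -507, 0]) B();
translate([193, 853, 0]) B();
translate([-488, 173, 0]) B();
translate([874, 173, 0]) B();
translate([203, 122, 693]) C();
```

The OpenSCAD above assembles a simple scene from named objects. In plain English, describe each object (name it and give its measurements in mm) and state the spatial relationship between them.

A is a rectangular dining table. The top is 674×653×38 mm with its upper surface at z = 693 mm. It stands on four round legs of 44 mm diameter, each leg's bounding box inset 52 mm from the nearest pair of top edges, running from the floor to the underside of the top.

B is a four-legged stool. The seat is a 288×307×30 mm slab whose top surface is at z = 388 mm; four round legs, each 26 mm in diameter, run from the floor (z = 0) to the underside of the seat, each leg's axis is inset half a diameter from the nearest pair of seat edges (so the leg's bounding box is flush with the corner).

C is an open storage box with external size 268×409×104 mm and wall thickness 21 mm (the base is also 21 mm thick). The base covers the whole footprint; the four walls stand on the base, with the y-facing walls full-width and the x-facing walls fitting between their inner faces.

Four stools sit around the table at the −y, +y, −x, +x sides. The open box is on top of the table, centred.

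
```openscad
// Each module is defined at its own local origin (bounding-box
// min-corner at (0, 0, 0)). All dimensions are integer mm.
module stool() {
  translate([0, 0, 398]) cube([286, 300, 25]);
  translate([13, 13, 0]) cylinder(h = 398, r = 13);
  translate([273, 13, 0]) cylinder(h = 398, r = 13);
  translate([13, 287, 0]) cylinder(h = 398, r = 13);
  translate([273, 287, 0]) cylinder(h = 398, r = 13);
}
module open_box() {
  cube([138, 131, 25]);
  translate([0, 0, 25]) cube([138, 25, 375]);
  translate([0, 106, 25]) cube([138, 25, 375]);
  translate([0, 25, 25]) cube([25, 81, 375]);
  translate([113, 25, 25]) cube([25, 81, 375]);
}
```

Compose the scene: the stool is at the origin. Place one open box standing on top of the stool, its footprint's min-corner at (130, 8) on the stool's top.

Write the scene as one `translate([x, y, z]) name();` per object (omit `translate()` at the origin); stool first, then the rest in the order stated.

stool();
translate([130, 8, 423]) open_box();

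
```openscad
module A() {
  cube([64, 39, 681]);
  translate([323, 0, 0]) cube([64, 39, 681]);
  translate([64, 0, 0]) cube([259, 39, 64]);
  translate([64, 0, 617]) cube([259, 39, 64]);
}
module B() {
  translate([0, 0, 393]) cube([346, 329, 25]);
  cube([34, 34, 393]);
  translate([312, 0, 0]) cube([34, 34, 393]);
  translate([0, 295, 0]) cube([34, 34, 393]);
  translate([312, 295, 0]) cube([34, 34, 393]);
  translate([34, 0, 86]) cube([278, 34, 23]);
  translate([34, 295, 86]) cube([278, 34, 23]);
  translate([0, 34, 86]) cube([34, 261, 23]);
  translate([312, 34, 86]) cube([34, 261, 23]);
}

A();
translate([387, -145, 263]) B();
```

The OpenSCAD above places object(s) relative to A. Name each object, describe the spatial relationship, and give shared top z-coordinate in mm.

Both tops at z = 681 mm.

A is a picture frame. B is a stool. The stool is beside the picture frame with their tops flush at z = 681. The shared top z-coordinate is 681 mm.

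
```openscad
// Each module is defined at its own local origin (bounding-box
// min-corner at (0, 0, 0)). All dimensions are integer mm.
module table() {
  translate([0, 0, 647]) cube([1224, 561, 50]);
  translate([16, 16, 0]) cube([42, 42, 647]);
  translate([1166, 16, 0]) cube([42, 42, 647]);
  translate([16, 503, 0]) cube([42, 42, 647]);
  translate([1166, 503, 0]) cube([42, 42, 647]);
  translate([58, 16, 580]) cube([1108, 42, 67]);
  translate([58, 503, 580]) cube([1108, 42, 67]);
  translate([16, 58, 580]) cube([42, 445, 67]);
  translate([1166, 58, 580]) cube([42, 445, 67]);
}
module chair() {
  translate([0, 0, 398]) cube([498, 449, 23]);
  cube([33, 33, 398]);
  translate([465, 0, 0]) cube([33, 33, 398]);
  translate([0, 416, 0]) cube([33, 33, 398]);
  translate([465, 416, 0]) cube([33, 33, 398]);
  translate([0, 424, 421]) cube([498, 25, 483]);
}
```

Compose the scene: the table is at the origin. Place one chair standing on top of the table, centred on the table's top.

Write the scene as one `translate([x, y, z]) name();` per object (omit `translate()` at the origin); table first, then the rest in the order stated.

table();
translate([363, 56, 697]) chair();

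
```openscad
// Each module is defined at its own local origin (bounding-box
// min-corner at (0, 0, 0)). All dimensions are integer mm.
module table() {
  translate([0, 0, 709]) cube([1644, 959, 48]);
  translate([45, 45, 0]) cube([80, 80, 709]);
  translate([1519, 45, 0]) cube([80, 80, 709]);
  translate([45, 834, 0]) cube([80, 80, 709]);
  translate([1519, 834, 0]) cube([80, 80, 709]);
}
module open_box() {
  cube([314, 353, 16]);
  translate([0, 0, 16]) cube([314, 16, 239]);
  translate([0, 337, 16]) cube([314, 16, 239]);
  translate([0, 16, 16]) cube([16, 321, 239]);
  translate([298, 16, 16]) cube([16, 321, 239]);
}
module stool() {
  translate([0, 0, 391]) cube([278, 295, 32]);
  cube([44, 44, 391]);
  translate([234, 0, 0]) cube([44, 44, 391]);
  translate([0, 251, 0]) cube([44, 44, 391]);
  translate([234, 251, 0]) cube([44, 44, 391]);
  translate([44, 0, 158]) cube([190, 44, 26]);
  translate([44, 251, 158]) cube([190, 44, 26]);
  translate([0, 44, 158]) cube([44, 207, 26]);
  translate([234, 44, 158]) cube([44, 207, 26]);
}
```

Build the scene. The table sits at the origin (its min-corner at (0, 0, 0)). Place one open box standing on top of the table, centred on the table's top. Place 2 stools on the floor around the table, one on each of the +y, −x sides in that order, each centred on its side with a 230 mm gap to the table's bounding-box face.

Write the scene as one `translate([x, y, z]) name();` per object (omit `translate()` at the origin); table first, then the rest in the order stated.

table();
translate([665, 303, 757]) open_box();
translate([683, 1189, 0]) stool();
translate([-508, 332, 0]) stool();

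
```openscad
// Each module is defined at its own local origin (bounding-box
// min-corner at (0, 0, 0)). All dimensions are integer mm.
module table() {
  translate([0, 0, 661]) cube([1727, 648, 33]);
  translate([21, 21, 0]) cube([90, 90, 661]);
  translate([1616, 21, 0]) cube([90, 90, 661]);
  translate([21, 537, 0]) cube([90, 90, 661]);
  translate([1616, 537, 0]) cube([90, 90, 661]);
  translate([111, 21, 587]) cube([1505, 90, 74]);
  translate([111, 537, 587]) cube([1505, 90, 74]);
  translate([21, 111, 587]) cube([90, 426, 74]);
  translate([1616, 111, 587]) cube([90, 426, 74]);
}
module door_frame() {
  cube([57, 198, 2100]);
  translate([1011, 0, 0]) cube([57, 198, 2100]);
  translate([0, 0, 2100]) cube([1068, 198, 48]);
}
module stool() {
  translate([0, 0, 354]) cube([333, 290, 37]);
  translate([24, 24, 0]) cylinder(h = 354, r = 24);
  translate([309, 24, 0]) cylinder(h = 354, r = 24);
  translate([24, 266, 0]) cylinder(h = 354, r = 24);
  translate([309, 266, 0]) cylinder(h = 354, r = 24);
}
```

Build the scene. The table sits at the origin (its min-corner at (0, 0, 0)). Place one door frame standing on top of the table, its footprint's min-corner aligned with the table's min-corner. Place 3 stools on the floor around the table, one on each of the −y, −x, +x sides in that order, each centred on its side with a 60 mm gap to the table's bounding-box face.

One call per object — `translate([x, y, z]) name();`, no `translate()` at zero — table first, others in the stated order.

table();
translate([0, 0, 694]) door_frame();
translate([697, -350, 0]) stool();
translate([-393, 179, 0]) stool();
translate([1787, 179, 0]) stool();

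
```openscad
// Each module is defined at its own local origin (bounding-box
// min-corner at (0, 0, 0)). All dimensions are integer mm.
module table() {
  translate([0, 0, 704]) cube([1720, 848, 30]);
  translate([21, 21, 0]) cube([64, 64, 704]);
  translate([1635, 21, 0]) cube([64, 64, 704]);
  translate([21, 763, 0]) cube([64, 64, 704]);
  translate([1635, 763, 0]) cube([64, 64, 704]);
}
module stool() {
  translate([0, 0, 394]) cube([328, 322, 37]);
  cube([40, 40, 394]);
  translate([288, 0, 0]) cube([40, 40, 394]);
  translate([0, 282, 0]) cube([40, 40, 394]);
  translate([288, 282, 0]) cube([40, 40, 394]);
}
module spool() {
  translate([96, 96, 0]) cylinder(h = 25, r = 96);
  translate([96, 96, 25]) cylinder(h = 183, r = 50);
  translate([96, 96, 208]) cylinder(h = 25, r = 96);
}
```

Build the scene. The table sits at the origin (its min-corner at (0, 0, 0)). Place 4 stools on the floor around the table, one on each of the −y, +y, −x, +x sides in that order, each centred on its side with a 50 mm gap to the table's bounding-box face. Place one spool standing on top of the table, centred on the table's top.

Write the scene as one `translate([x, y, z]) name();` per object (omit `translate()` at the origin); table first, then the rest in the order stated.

table();
translate([696, -372, 0]) stool();
translate([696, 898, 0]) stool();
translate([-378, 263, 0]) stool();
translate([1770, 263, 0]) stool();
translate([764, 328, 734]) spool();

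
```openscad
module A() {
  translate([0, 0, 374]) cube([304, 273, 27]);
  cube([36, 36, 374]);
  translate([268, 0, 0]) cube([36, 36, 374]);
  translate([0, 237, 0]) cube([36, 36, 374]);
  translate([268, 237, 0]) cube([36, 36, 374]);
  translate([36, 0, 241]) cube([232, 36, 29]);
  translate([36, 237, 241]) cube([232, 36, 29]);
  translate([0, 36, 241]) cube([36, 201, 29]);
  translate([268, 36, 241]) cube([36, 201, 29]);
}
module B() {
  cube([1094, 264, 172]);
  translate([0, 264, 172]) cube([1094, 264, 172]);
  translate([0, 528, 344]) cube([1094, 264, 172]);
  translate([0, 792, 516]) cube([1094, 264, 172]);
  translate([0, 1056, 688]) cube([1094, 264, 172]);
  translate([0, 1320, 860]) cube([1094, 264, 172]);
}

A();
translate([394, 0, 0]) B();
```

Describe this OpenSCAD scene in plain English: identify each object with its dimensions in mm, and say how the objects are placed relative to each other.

A is a four-legged stool. The seat is a 304×273×27 mm slab whose top surface is at z = 401 mm; four square legs, each 36×36 mm in cross-section, run from the floor (z = 0) to the underside of the seat, each flush with a corner of the seat. Four stretchers, 36 mm wide and 29 mm tall, connect adjacent legs with their undersides at z = 241 mm, each running between the inner faces of the legs it joins and aligned with the legs' outer faces on the other axis.

B is a straight staircase of 6 solid steps. Each step is 1094 mm wide (x), 264 mm deep (y, the going) and 172 mm tall (the rise). The first step rests on the floor; each subsequent step sits one going further in +y and one rise higher in +z, directly behind and above the previous step with no overlap.

The staircase is on the floor beside the stool on its +x side.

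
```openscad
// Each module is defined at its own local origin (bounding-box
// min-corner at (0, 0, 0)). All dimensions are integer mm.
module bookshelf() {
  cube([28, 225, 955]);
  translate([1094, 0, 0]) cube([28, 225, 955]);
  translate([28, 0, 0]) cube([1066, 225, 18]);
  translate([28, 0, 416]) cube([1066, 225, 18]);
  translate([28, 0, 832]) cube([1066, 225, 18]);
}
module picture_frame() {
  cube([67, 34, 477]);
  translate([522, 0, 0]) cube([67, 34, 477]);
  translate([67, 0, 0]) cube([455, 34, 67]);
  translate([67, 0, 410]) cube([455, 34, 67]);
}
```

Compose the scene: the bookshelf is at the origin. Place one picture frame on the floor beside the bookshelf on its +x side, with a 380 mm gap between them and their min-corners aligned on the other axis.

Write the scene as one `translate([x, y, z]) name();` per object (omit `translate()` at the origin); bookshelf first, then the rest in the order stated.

bookshelf();
translate([1502, 0, 0]) picture_frame();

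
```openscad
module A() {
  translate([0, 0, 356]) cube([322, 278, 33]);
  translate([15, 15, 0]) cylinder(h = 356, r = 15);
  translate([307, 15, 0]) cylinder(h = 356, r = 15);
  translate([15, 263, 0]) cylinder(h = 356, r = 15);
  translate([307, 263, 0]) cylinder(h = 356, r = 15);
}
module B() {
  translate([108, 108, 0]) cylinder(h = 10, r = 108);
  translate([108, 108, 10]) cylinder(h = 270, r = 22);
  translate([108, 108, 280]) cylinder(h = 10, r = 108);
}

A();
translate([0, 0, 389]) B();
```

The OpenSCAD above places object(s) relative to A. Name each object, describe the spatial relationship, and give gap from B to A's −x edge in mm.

The spool's min-x is at 0; the stool's min-x is 0; gap = 0 mm.

A is a stool. B is a spool. The spool is on top of the stool. The gap from the spool to the stool's −x edge is 0 mm.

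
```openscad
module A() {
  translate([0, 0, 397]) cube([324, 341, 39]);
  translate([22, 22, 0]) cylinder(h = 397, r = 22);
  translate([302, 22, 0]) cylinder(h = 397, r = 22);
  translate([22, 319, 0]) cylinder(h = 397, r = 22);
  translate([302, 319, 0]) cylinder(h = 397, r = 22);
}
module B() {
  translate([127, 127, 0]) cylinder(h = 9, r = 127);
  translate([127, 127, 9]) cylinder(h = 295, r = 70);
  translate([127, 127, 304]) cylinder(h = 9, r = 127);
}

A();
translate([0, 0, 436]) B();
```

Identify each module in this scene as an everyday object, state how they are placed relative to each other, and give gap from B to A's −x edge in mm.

The spool's min-x is at 0; the stool's min-x is 0; gap = 0 mm.

A is a stool. B is a spool. The spool is on top of the stool. The gap from the spool to the stool's −x edge is 0 mm.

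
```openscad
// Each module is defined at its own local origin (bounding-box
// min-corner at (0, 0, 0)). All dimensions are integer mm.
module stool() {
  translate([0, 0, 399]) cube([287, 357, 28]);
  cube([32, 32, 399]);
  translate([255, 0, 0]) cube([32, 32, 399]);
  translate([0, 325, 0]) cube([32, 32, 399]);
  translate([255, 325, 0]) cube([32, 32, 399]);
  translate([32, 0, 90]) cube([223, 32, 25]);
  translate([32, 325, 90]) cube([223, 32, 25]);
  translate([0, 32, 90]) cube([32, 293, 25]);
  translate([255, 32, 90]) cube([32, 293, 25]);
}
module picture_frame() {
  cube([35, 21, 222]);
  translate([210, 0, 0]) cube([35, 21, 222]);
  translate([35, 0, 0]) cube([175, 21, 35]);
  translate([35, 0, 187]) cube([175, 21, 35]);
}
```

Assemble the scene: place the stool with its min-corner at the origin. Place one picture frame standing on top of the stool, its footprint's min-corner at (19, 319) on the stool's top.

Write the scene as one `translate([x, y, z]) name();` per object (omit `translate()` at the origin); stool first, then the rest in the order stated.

stool();
translate([19, 319, 427]) picture_frame();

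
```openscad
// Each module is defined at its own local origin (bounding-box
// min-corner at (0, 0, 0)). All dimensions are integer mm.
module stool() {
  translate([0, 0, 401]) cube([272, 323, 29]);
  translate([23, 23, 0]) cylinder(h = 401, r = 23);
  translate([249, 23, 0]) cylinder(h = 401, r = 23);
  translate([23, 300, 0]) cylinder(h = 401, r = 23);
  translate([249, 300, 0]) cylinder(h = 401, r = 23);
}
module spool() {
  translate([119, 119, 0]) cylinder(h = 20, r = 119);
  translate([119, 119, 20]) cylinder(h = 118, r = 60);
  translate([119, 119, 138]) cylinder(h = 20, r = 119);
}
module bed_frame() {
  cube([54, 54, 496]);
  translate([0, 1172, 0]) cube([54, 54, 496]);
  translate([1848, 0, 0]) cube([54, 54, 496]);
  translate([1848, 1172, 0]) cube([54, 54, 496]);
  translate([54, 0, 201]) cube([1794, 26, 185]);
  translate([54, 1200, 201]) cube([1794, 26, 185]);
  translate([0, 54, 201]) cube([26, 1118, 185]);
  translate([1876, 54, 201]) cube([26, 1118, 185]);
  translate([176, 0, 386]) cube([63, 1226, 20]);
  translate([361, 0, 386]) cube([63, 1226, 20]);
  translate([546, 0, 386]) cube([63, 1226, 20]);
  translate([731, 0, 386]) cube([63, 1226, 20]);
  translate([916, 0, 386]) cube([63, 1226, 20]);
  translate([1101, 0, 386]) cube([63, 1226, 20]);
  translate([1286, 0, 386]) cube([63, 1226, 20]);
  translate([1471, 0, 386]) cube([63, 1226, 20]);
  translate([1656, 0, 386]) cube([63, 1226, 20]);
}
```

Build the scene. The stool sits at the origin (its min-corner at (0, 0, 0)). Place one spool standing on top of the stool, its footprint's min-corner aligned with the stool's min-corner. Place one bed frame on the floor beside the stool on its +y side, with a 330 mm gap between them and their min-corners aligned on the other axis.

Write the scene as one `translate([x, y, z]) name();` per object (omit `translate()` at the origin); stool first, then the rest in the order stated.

stool();
translate([0, 0, 430]) spool();
translate([0, 653, 0]) bed_frame();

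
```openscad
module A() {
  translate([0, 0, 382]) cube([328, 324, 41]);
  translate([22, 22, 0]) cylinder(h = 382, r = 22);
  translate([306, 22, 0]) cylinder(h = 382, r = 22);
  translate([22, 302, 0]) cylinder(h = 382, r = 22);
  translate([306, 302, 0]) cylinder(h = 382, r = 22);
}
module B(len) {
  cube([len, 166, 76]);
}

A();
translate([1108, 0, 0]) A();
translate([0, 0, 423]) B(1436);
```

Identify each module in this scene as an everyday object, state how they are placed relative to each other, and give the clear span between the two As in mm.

Second stool starts at x = 1108; first ends at x = 328; clear span = 1108 − 328 = 780 mm.

A is a stool. B is a beam. A beam spans the tops of two stools. The clear span between the two stools is 780 mm.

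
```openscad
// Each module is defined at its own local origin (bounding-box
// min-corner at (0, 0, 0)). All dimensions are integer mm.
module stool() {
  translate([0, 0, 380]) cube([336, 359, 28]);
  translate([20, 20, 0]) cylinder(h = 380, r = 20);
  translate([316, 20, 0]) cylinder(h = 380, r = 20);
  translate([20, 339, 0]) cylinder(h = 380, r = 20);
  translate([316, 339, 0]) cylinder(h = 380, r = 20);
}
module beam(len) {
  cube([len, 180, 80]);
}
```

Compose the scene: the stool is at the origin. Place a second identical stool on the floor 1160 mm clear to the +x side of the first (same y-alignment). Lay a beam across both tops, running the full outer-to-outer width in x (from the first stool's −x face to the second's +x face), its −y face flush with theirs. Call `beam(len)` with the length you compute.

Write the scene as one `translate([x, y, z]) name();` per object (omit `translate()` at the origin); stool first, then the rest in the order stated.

stool();
translate([1496, 0, 0]) stool();
translate([0, 0, 408]) beam(1832);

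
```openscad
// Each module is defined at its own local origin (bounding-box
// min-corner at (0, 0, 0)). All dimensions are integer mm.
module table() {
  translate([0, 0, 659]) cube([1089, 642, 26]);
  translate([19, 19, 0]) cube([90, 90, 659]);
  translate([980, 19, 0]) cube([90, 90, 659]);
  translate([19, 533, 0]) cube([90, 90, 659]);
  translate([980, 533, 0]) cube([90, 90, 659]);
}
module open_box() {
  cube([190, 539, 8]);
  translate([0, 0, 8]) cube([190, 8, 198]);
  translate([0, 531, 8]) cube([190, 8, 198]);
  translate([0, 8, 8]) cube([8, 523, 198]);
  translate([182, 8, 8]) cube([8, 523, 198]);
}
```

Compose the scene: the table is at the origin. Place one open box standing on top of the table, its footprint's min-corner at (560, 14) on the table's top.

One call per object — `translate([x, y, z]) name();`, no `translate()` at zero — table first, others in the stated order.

table();
translate([560, 14, 685]) open_box();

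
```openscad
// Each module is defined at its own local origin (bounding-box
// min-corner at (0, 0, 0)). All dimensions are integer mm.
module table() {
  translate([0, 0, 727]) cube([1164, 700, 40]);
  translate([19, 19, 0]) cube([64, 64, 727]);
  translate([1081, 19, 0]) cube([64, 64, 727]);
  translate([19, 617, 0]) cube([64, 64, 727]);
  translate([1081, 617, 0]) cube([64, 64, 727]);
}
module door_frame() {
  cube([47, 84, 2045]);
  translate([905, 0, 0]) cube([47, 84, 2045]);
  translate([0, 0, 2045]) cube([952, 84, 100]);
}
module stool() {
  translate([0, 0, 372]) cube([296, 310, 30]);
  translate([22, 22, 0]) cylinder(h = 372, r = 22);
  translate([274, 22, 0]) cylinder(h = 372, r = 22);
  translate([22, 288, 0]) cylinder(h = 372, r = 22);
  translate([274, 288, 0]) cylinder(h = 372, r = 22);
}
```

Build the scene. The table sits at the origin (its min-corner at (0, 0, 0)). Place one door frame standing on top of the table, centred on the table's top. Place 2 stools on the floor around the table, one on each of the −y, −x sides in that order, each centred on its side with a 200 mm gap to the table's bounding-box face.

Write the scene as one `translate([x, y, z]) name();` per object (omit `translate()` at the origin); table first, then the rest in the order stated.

table();
translate([106, 308, 767]) door_frame();
translate([434, -510, 0]) stool();
translate([-496, 195, 0]) stool();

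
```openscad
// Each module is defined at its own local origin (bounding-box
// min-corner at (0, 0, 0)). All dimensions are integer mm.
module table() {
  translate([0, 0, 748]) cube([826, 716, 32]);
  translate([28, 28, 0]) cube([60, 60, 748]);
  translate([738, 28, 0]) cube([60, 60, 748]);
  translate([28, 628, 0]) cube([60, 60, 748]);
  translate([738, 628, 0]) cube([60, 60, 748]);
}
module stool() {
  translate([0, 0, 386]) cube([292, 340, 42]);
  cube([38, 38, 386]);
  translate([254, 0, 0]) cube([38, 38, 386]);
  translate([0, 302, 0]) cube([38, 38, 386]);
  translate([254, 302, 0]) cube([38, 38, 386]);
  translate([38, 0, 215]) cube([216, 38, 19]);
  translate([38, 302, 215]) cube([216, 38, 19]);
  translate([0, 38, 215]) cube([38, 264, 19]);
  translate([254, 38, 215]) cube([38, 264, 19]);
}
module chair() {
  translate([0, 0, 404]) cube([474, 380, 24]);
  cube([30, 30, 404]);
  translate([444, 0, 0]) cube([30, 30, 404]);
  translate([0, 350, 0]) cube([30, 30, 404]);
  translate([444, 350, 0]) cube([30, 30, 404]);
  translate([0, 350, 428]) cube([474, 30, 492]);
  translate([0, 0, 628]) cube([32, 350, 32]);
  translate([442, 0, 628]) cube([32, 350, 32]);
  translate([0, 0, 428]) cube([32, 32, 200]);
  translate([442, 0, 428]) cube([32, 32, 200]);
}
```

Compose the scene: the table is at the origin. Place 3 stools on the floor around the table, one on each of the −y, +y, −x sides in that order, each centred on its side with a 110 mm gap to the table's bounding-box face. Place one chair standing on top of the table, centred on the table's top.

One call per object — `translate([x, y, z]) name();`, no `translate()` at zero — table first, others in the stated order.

table();
translate([267, -450, 0]) stool();
translate([267, 826, 0]) stool();
translate([-402, 188, 0]) stool();
translate([176, 168, 780]) chair();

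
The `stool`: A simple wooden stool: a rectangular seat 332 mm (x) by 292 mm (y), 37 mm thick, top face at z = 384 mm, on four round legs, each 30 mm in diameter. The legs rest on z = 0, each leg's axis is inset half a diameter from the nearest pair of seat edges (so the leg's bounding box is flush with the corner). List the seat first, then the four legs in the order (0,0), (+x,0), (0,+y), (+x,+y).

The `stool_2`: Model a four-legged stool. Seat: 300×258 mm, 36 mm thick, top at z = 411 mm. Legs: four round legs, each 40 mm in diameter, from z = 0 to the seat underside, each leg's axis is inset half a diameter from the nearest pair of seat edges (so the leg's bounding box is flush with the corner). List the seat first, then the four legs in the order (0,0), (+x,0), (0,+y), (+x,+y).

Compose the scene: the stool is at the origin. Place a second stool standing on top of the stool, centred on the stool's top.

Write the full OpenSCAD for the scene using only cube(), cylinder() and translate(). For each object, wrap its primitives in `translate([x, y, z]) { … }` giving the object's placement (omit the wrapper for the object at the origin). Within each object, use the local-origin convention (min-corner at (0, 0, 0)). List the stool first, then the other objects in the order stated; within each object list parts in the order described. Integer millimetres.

translate([0, 0, 347]) cube([332, 292, 37]);
translate([15, 15, 0]) cylinder(h = 347, r = 15);
translate([317, 15, 0]) cylinder(h = 347, r = 15);
translate([15, 277, 0]) cylinder(h = 347, r = 15);
translate([317, 277, 0]) cylinder(h = 347, r = 15);
translate([16, 17, 384]) {
  translate([0, 0, 375]) cube([300, 258, 36]);
  translate([20, 20, 0]) cylinder(h = 375, r = 20);
  translate([280, 20, 0]) cylinder(h = 375, r = 20);
  translate([20, 238, 0]) cylinder(h = 375, r = 20);
  translate([280, 238, 0]) cylinder(h = 375, r = 20);
}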